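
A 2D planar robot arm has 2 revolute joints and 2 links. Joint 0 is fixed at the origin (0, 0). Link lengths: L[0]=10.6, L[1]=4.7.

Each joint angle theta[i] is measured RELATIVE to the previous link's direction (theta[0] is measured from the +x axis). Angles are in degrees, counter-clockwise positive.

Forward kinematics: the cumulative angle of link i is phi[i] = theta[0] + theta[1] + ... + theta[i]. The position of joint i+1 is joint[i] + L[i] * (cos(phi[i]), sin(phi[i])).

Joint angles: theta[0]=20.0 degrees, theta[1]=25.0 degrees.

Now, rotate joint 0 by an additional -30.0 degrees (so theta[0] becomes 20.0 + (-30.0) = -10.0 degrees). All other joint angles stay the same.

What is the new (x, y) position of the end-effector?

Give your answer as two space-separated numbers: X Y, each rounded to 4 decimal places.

joint[0] = (0.0000, 0.0000)  (base)
link 0: phi[0] = -10 = -10 deg
  cos(-10 deg) = 0.9848, sin(-10 deg) = -0.1736
  joint[1] = (0.0000, 0.0000) + 10.6 * (0.9848, -0.1736) = (0.0000 + 10.4390, 0.0000 + -1.8407) = (10.4390, -1.8407)
link 1: phi[1] = -10 + 25 = 15 deg
  cos(15 deg) = 0.9659, sin(15 deg) = 0.2588
  joint[2] = (10.4390, -1.8407) + 4.7 * (0.9659, 0.2588) = (10.4390 + 4.5399, -1.8407 + 1.2164) = (14.9788, -0.6242)
End effector: (14.9788, -0.6242)

Answer: 14.9788 -0.6242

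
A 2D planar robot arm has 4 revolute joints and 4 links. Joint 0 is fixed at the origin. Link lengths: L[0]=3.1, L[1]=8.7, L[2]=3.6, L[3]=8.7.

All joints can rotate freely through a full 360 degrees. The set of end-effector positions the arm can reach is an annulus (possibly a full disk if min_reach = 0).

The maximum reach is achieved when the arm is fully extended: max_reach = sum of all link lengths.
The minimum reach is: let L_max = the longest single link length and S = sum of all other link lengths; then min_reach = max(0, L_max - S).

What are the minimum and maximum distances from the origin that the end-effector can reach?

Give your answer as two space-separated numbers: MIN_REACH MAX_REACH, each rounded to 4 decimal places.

Answer: 0.0000 24.1000

Derivation:
Link lengths: [3.1, 8.7, 3.6, 8.7]
max_reach = 3.1 + 8.7 + 3.6 + 8.7 = 24.1
L_max = max([3.1, 8.7, 3.6, 8.7]) = 8.7
S (sum of others) = 24.1 - 8.7 = 15.4
min_reach = max(0, 8.7 - 15.4) = max(0, -6.7) = 0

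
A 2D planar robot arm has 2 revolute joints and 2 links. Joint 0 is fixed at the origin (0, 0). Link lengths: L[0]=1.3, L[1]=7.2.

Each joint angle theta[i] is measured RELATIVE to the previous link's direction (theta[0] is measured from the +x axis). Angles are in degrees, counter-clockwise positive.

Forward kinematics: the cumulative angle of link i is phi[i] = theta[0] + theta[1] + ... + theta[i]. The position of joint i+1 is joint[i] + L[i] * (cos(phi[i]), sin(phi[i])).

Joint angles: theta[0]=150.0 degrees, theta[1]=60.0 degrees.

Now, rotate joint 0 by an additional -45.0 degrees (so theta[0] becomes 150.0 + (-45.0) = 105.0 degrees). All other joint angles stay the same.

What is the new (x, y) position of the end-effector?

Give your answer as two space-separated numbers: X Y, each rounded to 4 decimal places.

Answer: -7.2911 3.1192

Derivation:
joint[0] = (0.0000, 0.0000)  (base)
link 0: phi[0] = 105 = 105 deg
  cos(105 deg) = -0.2588, sin(105 deg) = 0.9659
  joint[1] = (0.0000, 0.0000) + 1.3 * (-0.2588, 0.9659) = (0.0000 + -0.3365, 0.0000 + 1.2557) = (-0.3365, 1.2557)
link 1: phi[1] = 105 + 60 = 165 deg
  cos(165 deg) = -0.9659, sin(165 deg) = 0.2588
  joint[2] = (-0.3365, 1.2557) + 7.2 * (-0.9659, 0.2588) = (-0.3365 + -6.9547, 1.2557 + 1.8635) = (-7.2911, 3.1192)
End effector: (-7.2911, 3.1192)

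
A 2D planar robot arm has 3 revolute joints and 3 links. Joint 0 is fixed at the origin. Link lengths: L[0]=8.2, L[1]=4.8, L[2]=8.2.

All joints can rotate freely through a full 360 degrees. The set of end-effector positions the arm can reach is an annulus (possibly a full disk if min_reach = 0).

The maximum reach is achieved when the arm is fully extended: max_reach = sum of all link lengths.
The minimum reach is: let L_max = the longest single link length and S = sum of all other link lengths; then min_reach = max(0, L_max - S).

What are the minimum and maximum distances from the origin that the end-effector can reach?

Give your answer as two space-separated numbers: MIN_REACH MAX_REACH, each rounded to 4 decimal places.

Answer: 0.0000 21.2000

Derivation:
Link lengths: [8.2, 4.8, 8.2]
max_reach = 8.2 + 4.8 + 8.2 = 21.2
L_max = max([8.2, 4.8, 8.2]) = 8.2
S (sum of others) = 21.2 - 8.2 = 13
min_reach = max(0, 8.2 - 13) = max(0, -4.8) = 0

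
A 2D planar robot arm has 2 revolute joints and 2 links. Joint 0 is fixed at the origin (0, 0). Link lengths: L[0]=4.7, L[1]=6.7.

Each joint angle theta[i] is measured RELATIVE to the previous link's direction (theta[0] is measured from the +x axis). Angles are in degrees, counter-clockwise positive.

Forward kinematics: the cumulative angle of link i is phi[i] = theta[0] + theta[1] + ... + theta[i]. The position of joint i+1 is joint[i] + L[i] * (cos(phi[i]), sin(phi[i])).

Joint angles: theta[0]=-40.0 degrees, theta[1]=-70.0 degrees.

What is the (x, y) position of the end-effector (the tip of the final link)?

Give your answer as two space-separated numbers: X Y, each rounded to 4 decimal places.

Answer: 1.3089 -9.3170

Derivation:
joint[0] = (0.0000, 0.0000)  (base)
link 0: phi[0] = -40 = -40 deg
  cos(-40 deg) = 0.7660, sin(-40 deg) = -0.6428
  joint[1] = (0.0000, 0.0000) + 4.7 * (0.7660, -0.6428) = (0.0000 + 3.6004, 0.0000 + -3.0211) = (3.6004, -3.0211)
link 1: phi[1] = -40 + -70 = -110 deg
  cos(-110 deg) = -0.3420, sin(-110 deg) = -0.9397
  joint[2] = (3.6004, -3.0211) + 6.7 * (-0.3420, -0.9397) = (3.6004 + -2.2915, -3.0211 + -6.2959) = (1.3089, -9.3170)
End effector: (1.3089, -9.3170)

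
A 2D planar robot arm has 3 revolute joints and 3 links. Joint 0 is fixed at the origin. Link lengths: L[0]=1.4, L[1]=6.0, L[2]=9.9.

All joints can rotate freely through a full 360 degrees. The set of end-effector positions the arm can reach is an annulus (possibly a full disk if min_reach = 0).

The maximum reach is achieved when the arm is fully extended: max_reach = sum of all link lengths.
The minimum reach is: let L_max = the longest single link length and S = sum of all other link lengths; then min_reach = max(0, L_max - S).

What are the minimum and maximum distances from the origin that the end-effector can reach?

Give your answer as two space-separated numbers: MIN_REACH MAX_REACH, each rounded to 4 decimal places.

Answer: 2.5000 17.3000

Derivation:
Link lengths: [1.4, 6.0, 9.9]
max_reach = 1.4 + 6 + 9.9 = 17.3
L_max = max([1.4, 6.0, 9.9]) = 9.9
S (sum of others) = 17.3 - 9.9 = 7.4
min_reach = max(0, 9.9 - 7.4) = max(0, 2.5) = 2.5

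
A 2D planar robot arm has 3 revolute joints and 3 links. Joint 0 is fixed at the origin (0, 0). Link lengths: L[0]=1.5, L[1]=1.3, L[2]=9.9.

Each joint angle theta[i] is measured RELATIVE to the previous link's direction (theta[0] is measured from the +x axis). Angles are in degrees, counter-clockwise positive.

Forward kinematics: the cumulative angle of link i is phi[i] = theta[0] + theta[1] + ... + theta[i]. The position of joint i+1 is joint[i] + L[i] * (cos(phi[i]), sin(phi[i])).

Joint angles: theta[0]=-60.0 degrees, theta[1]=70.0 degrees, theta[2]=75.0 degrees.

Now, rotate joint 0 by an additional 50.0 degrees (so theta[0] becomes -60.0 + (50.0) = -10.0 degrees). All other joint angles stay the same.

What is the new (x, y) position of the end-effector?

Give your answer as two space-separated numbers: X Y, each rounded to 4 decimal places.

Answer: -4.8731 7.8657

Derivation:
joint[0] = (0.0000, 0.0000)  (base)
link 0: phi[0] = -10 = -10 deg
  cos(-10 deg) = 0.9848, sin(-10 deg) = -0.1736
  joint[1] = (0.0000, 0.0000) + 1.5 * (0.9848, -0.1736) = (0.0000 + 1.4772, 0.0000 + -0.2605) = (1.4772, -0.2605)
link 1: phi[1] = -10 + 70 = 60 deg
  cos(60 deg) = 0.5000, sin(60 deg) = 0.8660
  joint[2] = (1.4772, -0.2605) + 1.3 * (0.5000, 0.8660) = (1.4772 + 0.6500, -0.2605 + 1.1258) = (2.1272, 0.8654)
link 2: phi[2] = -10 + 70 + 75 = 135 deg
  cos(135 deg) = -0.7071, sin(135 deg) = 0.7071
  joint[3] = (2.1272, 0.8654) + 9.9 * (-0.7071, 0.7071) = (2.1272 + -7.0004, 0.8654 + 7.0004) = (-4.8731, 7.8657)
End effector: (-4.8731, 7.8657)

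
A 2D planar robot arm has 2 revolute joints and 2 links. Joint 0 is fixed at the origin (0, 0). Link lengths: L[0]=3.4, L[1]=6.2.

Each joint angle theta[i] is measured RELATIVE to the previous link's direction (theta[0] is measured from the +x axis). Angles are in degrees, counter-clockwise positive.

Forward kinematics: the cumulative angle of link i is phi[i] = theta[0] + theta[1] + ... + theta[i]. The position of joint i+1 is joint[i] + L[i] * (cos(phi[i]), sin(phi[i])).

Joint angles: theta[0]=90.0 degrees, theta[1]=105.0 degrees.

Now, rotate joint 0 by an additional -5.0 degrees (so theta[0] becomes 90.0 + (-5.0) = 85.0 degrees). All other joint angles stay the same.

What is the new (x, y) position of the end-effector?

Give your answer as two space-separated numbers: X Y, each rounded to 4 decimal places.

Answer: -5.8095 2.3104

Derivation:
joint[0] = (0.0000, 0.0000)  (base)
link 0: phi[0] = 85 = 85 deg
  cos(85 deg) = 0.0872, sin(85 deg) = 0.9962
  joint[1] = (0.0000, 0.0000) + 3.4 * (0.0872, 0.9962) = (0.0000 + 0.2963, 0.0000 + 3.3871) = (0.2963, 3.3871)
link 1: phi[1] = 85 + 105 = 190 deg
  cos(190 deg) = -0.9848, sin(190 deg) = -0.1736
  joint[2] = (0.2963, 3.3871) + 6.2 * (-0.9848, -0.1736) = (0.2963 + -6.1058, 3.3871 + -1.0766) = (-5.8095, 2.3104)
End effector: (-5.8095, 2.3104)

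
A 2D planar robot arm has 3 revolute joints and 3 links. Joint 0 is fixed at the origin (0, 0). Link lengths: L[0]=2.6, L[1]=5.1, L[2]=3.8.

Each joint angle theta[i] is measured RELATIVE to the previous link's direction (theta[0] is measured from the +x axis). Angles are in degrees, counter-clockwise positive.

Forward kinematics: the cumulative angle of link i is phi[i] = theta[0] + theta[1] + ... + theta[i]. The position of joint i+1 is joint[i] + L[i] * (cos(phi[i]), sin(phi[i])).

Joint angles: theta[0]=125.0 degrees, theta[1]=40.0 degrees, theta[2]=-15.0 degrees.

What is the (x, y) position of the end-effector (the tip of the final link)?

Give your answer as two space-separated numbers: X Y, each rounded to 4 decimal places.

Answer: -9.7084 5.3498

Derivation:
joint[0] = (0.0000, 0.0000)  (base)
link 0: phi[0] = 125 = 125 deg
  cos(125 deg) = -0.5736, sin(125 deg) = 0.8192
  joint[1] = (0.0000, 0.0000) + 2.6 * (-0.5736, 0.8192) = (0.0000 + -1.4913, 0.0000 + 2.1298) = (-1.4913, 2.1298)
link 1: phi[1] = 125 + 40 = 165 deg
  cos(165 deg) = -0.9659, sin(165 deg) = 0.2588
  joint[2] = (-1.4913, 2.1298) + 5.1 * (-0.9659, 0.2588) = (-1.4913 + -4.9262, 2.1298 + 1.3200) = (-6.4175, 3.4498)
link 2: phi[2] = 125 + 40 + -15 = 150 deg
  cos(150 deg) = -0.8660, sin(150 deg) = 0.5000
  joint[3] = (-6.4175, 3.4498) + 3.8 * (-0.8660, 0.5000) = (-6.4175 + -3.2909, 3.4498 + 1.9000) = (-9.7084, 5.3498)
End effector: (-9.7084, 5.3498)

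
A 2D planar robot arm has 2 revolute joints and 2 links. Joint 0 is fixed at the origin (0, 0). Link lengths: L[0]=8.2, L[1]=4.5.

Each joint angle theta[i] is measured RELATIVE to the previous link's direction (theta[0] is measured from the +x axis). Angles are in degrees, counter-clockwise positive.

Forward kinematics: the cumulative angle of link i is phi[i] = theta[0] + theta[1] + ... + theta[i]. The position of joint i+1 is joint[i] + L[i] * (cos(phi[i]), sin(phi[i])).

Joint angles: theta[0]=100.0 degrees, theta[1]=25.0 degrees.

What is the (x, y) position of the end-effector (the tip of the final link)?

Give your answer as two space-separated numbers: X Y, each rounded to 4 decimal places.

joint[0] = (0.0000, 0.0000)  (base)
link 0: phi[0] = 100 = 100 deg
  cos(100 deg) = -0.1736, sin(100 deg) = 0.9848
  joint[1] = (0.0000, 0.0000) + 8.2 * (-0.1736, 0.9848) = (0.0000 + -1.4239, 0.0000 + 8.0754) = (-1.4239, 8.0754)
link 1: phi[1] = 100 + 25 = 125 deg
  cos(125 deg) = -0.5736, sin(125 deg) = 0.8192
  joint[2] = (-1.4239, 8.0754) + 4.5 * (-0.5736, 0.8192) = (-1.4239 + -2.5811, 8.0754 + 3.6862) = (-4.0050, 11.7616)
End effector: (-4.0050, 11.7616)

Answer: -4.0050 11.7616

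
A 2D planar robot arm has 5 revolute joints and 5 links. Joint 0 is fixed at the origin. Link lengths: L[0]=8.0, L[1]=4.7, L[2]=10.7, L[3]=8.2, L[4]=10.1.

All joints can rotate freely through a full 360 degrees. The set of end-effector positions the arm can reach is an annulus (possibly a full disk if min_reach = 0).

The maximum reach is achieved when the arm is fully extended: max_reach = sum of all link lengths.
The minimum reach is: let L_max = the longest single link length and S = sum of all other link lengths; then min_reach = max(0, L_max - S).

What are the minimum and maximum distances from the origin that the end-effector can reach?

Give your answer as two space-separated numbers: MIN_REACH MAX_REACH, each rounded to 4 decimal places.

Link lengths: [8.0, 4.7, 10.7, 8.2, 10.1]
max_reach = 8 + 4.7 + 10.7 + 8.2 + 10.1 = 41.7
L_max = max([8.0, 4.7, 10.7, 8.2, 10.1]) = 10.7
S (sum of others) = 41.7 - 10.7 = 31
min_reach = max(0, 10.7 - 31) = max(0, -20.3) = 0

Answer: 0.0000 41.7000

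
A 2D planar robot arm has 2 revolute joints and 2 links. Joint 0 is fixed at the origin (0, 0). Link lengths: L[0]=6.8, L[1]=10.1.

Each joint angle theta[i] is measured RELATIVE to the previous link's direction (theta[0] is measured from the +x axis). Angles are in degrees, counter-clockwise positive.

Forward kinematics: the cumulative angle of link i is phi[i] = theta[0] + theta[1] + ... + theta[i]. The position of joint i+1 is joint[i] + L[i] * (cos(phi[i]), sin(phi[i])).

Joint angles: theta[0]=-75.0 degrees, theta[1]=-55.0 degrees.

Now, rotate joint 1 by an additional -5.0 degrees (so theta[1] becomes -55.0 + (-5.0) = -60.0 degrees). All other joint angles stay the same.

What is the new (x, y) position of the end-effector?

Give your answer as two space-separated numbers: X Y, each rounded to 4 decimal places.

Answer: -5.3818 -13.7101

Derivation:
joint[0] = (0.0000, 0.0000)  (base)
link 0: phi[0] = -75 = -75 deg
  cos(-75 deg) = 0.2588, sin(-75 deg) = -0.9659
  joint[1] = (0.0000, 0.0000) + 6.8 * (0.2588, -0.9659) = (0.0000 + 1.7600, 0.0000 + -6.5683) = (1.7600, -6.5683)
link 1: phi[1] = -75 + -60 = -135 deg
  cos(-135 deg) = -0.7071, sin(-135 deg) = -0.7071
  joint[2] = (1.7600, -6.5683) + 10.1 * (-0.7071, -0.7071) = (1.7600 + -7.1418, -6.5683 + -7.1418) = (-5.3818, -13.7101)
End effector: (-5.3818, -13.7101)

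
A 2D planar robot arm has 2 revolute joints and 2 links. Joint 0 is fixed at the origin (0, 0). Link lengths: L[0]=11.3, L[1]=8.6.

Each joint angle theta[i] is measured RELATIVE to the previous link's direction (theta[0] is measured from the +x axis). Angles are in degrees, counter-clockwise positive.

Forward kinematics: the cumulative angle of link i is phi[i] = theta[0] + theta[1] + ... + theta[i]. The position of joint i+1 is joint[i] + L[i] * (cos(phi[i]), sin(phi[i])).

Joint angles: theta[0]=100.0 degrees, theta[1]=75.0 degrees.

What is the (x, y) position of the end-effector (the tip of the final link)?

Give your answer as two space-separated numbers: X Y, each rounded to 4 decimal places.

joint[0] = (0.0000, 0.0000)  (base)
link 0: phi[0] = 100 = 100 deg
  cos(100 deg) = -0.1736, sin(100 deg) = 0.9848
  joint[1] = (0.0000, 0.0000) + 11.3 * (-0.1736, 0.9848) = (0.0000 + -1.9622, 0.0000 + 11.1283) = (-1.9622, 11.1283)
link 1: phi[1] = 100 + 75 = 175 deg
  cos(175 deg) = -0.9962, sin(175 deg) = 0.0872
  joint[2] = (-1.9622, 11.1283) + 8.6 * (-0.9962, 0.0872) = (-1.9622 + -8.5673, 11.1283 + 0.7495) = (-10.5295, 11.8779)
End effector: (-10.5295, 11.8779)

Answer: -10.5295 11.8779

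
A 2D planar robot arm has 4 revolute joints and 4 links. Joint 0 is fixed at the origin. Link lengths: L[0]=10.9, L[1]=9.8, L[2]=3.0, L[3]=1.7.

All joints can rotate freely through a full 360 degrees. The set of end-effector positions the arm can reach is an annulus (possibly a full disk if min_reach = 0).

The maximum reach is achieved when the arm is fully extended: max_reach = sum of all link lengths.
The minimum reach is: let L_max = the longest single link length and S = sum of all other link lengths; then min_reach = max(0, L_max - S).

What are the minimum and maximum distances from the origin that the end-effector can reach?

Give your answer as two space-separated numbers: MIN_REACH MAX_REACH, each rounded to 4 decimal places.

Link lengths: [10.9, 9.8, 3.0, 1.7]
max_reach = 10.9 + 9.8 + 3 + 1.7 = 25.4
L_max = max([10.9, 9.8, 3.0, 1.7]) = 10.9
S (sum of others) = 25.4 - 10.9 = 14.5
min_reach = max(0, 10.9 - 14.5) = max(0, -3.6) = 0

Answer: 0.0000 25.4000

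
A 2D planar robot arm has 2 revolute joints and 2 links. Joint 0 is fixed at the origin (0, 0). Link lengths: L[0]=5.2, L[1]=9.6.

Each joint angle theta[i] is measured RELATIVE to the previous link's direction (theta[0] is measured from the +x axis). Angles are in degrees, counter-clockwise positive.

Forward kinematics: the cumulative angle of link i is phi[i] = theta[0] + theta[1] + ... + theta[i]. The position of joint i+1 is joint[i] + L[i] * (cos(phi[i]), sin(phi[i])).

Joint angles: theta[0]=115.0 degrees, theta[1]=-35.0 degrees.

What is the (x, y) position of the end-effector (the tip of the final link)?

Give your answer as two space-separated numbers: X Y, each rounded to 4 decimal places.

Answer: -0.5306 14.1670

Derivation:
joint[0] = (0.0000, 0.0000)  (base)
link 0: phi[0] = 115 = 115 deg
  cos(115 deg) = -0.4226, sin(115 deg) = 0.9063
  joint[1] = (0.0000, 0.0000) + 5.2 * (-0.4226, 0.9063) = (0.0000 + -2.1976, 0.0000 + 4.7128) = (-2.1976, 4.7128)
link 1: phi[1] = 115 + -35 = 80 deg
  cos(80 deg) = 0.1736, sin(80 deg) = 0.9848
  joint[2] = (-2.1976, 4.7128) + 9.6 * (0.1736, 0.9848) = (-2.1976 + 1.6670, 4.7128 + 9.4542) = (-0.5306, 14.1670)
End effector: (-0.5306, 14.1670)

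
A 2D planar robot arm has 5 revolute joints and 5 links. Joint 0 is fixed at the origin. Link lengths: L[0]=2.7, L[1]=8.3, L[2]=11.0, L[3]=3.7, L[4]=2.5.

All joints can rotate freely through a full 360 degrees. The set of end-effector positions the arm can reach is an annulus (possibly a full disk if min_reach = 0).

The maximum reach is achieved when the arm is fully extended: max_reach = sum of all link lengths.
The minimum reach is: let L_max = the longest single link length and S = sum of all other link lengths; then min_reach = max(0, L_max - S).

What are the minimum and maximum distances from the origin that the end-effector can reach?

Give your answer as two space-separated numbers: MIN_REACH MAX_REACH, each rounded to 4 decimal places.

Answer: 0.0000 28.2000

Derivation:
Link lengths: [2.7, 8.3, 11.0, 3.7, 2.5]
max_reach = 2.7 + 8.3 + 11 + 3.7 + 2.5 = 28.2
L_max = max([2.7, 8.3, 11.0, 3.7, 2.5]) = 11
S (sum of others) = 28.2 - 11 = 17.2
min_reach = max(0, 11 - 17.2) = max(0, -6.2) = 0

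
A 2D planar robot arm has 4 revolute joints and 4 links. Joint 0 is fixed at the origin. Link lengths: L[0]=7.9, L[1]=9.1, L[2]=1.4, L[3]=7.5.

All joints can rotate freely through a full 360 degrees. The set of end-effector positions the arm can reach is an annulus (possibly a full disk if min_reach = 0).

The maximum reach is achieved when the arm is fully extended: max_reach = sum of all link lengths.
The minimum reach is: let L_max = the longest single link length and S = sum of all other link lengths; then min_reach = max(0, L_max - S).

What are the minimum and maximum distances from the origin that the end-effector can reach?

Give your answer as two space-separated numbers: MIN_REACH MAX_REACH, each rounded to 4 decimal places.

Answer: 0.0000 25.9000

Derivation:
Link lengths: [7.9, 9.1, 1.4, 7.5]
max_reach = 7.9 + 9.1 + 1.4 + 7.5 = 25.9
L_max = max([7.9, 9.1, 1.4, 7.5]) = 9.1
S (sum of others) = 25.9 - 9.1 = 16.8
min_reach = max(0, 9.1 - 16.8) = max(0, -7.7) = 0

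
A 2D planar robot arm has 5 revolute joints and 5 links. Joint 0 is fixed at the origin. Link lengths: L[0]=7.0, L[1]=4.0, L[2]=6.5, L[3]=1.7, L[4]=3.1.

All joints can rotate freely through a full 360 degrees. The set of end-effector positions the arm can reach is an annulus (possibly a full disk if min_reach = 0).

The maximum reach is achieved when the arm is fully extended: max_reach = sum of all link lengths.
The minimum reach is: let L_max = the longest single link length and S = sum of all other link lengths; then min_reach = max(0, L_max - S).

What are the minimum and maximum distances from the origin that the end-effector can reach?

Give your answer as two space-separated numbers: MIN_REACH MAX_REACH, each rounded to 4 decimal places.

Answer: 0.0000 22.3000

Derivation:
Link lengths: [7.0, 4.0, 6.5, 1.7, 3.1]
max_reach = 7 + 4 + 6.5 + 1.7 + 3.1 = 22.3
L_max = max([7.0, 4.0, 6.5, 1.7, 3.1]) = 7
S (sum of others) = 22.3 - 7 = 15.3
min_reach = max(0, 7 - 15.3) = max(0, -8.3) = 0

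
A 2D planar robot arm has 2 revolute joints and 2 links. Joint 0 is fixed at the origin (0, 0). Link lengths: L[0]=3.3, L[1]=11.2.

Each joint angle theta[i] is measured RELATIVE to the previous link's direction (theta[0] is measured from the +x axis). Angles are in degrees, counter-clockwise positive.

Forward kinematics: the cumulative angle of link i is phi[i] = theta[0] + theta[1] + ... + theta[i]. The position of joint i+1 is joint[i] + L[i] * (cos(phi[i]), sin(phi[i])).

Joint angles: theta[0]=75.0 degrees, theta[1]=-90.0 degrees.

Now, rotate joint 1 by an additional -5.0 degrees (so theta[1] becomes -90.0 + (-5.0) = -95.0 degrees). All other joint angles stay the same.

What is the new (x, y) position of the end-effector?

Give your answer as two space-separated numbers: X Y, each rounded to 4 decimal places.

joint[0] = (0.0000, 0.0000)  (base)
link 0: phi[0] = 75 = 75 deg
  cos(75 deg) = 0.2588, sin(75 deg) = 0.9659
  joint[1] = (0.0000, 0.0000) + 3.3 * (0.2588, 0.9659) = (0.0000 + 0.8541, 0.0000 + 3.1876) = (0.8541, 3.1876)
link 1: phi[1] = 75 + -95 = -20 deg
  cos(-20 deg) = 0.9397, sin(-20 deg) = -0.3420
  joint[2] = (0.8541, 3.1876) + 11.2 * (0.9397, -0.3420) = (0.8541 + 10.5246, 3.1876 + -3.8306) = (11.3787, -0.6431)
End effector: (11.3787, -0.6431)

Answer: 11.3787 -0.6431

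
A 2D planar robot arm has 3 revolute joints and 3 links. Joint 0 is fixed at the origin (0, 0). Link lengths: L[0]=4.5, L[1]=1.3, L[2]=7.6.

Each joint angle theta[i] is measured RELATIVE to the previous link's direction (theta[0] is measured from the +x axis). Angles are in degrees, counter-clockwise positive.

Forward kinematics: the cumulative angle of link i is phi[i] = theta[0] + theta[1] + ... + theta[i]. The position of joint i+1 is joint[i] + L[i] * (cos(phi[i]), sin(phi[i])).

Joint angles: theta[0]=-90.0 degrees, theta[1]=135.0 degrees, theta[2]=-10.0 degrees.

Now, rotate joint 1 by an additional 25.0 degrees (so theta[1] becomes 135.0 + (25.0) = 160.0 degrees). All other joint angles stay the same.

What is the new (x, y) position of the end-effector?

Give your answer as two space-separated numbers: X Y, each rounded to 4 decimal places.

Answer: 4.2446 3.3034

Derivation:
joint[0] = (0.0000, 0.0000)  (base)
link 0: phi[0] = -90 = -90 deg
  cos(-90 deg) = 0.0000, sin(-90 deg) = -1.0000
  joint[1] = (0.0000, 0.0000) + 4.5 * (0.0000, -1.0000) = (0.0000 + 0.0000, 0.0000 + -4.5000) = (0.0000, -4.5000)
link 1: phi[1] = -90 + 160 = 70 deg
  cos(70 deg) = 0.3420, sin(70 deg) = 0.9397
  joint[2] = (0.0000, -4.5000) + 1.3 * (0.3420, 0.9397) = (0.0000 + 0.4446, -4.5000 + 1.2216) = (0.4446, -3.2784)
link 2: phi[2] = -90 + 160 + -10 = 60 deg
  cos(60 deg) = 0.5000, sin(60 deg) = 0.8660
  joint[3] = (0.4446, -3.2784) + 7.6 * (0.5000, 0.8660) = (0.4446 + 3.8000, -3.2784 + 6.5818) = (4.2446, 3.3034)
End effector: (4.2446, 3.3034)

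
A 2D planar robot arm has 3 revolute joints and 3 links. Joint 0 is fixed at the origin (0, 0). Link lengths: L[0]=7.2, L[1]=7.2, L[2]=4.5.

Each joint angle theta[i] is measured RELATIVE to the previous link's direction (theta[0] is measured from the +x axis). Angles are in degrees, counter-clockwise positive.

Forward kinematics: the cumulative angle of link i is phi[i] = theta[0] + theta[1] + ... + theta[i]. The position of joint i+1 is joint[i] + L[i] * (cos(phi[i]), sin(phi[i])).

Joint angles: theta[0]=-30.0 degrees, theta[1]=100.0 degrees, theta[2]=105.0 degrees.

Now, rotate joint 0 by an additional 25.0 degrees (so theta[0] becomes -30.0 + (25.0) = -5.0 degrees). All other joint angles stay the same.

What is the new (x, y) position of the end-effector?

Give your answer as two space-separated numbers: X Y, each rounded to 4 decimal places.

joint[0] = (0.0000, 0.0000)  (base)
link 0: phi[0] = -5 = -5 deg
  cos(-5 deg) = 0.9962, sin(-5 deg) = -0.0872
  joint[1] = (0.0000, 0.0000) + 7.2 * (0.9962, -0.0872) = (0.0000 + 7.1726, 0.0000 + -0.6275) = (7.1726, -0.6275)
link 1: phi[1] = -5 + 100 = 95 deg
  cos(95 deg) = -0.0872, sin(95 deg) = 0.9962
  joint[2] = (7.1726, -0.6275) + 7.2 * (-0.0872, 0.9962) = (7.1726 + -0.6275, -0.6275 + 7.1726) = (6.5451, 6.5451)
link 2: phi[2] = -5 + 100 + 105 = 200 deg
  cos(200 deg) = -0.9397, sin(200 deg) = -0.3420
  joint[3] = (6.5451, 6.5451) + 4.5 * (-0.9397, -0.3420) = (6.5451 + -4.2286, 6.5451 + -1.5391) = (2.3165, 5.0060)
End effector: (2.3165, 5.0060)

Answer: 2.3165 5.0060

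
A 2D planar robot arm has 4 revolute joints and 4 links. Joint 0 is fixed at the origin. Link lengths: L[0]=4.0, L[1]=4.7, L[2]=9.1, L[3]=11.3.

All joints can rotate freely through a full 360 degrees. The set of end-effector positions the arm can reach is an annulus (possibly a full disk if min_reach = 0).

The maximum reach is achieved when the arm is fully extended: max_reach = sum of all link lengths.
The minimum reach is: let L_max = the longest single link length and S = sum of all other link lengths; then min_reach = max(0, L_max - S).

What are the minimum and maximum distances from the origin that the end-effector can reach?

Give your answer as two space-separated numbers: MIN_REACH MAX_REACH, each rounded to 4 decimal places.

Answer: 0.0000 29.1000

Derivation:
Link lengths: [4.0, 4.7, 9.1, 11.3]
max_reach = 4 + 4.7 + 9.1 + 11.3 = 29.1
L_max = max([4.0, 4.7, 9.1, 11.3]) = 11.3
S (sum of others) = 29.1 - 11.3 = 17.8
min_reach = max(0, 11.3 - 17.8) = max(0, -6.5) = 0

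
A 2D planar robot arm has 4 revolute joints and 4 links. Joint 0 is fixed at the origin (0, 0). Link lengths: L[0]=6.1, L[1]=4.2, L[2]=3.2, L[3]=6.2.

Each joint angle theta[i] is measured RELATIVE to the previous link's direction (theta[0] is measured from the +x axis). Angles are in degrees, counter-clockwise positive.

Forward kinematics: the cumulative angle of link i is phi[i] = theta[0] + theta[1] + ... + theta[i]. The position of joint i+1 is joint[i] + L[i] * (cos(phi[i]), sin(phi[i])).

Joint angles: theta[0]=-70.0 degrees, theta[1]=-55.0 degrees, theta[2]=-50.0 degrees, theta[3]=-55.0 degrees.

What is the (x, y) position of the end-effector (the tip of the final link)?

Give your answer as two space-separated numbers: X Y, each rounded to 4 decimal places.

Answer: -7.4958 -4.7020

Derivation:
joint[0] = (0.0000, 0.0000)  (base)
link 0: phi[0] = -70 = -70 deg
  cos(-70 deg) = 0.3420, sin(-70 deg) = -0.9397
  joint[1] = (0.0000, 0.0000) + 6.1 * (0.3420, -0.9397) = (0.0000 + 2.0863, 0.0000 + -5.7321) = (2.0863, -5.7321)
link 1: phi[1] = -70 + -55 = -125 deg
  cos(-125 deg) = -0.5736, sin(-125 deg) = -0.8192
  joint[2] = (2.0863, -5.7321) + 4.2 * (-0.5736, -0.8192) = (2.0863 + -2.4090, -5.7321 + -3.4404) = (-0.3227, -9.1726)
link 2: phi[2] = -70 + -55 + -50 = -175 deg
  cos(-175 deg) = -0.9962, sin(-175 deg) = -0.0872
  joint[3] = (-0.3227, -9.1726) + 3.2 * (-0.9962, -0.0872) = (-0.3227 + -3.1878, -9.1726 + -0.2789) = (-3.5105, -9.4515)
link 3: phi[3] = -70 + -55 + -50 + -55 = -230 deg
  cos(-230 deg) = -0.6428, sin(-230 deg) = 0.7660
  joint[4] = (-3.5105, -9.4515) + 6.2 * (-0.6428, 0.7660) = (-3.5105 + -3.9853, -9.4515 + 4.7495) = (-7.4958, -4.7020)
End effector: (-7.4958, -4.7020)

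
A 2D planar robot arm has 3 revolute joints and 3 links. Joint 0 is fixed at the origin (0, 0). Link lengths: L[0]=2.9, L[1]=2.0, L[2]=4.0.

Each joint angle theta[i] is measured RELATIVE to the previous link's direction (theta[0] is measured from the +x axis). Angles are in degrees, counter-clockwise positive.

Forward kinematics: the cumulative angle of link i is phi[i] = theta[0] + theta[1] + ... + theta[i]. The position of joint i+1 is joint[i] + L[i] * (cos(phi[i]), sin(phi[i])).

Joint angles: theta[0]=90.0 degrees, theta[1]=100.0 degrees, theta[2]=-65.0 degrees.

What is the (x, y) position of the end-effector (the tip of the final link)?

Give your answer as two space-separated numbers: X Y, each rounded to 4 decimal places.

Answer: -4.2639 5.8293

Derivation:
joint[0] = (0.0000, 0.0000)  (base)
link 0: phi[0] = 90 = 90 deg
  cos(90 deg) = 0.0000, sin(90 deg) = 1.0000
  joint[1] = (0.0000, 0.0000) + 2.9 * (0.0000, 1.0000) = (0.0000 + 0.0000, 0.0000 + 2.9000) = (0.0000, 2.9000)
link 1: phi[1] = 90 + 100 = 190 deg
  cos(190 deg) = -0.9848, sin(190 deg) = -0.1736
  joint[2] = (0.0000, 2.9000) + 2 * (-0.9848, -0.1736) = (0.0000 + -1.9696, 2.9000 + -0.3473) = (-1.9696, 2.5527)
link 2: phi[2] = 90 + 100 + -65 = 125 deg
  cos(125 deg) = -0.5736, sin(125 deg) = 0.8192
  joint[3] = (-1.9696, 2.5527) + 4 * (-0.5736, 0.8192) = (-1.9696 + -2.2943, 2.5527 + 3.2766) = (-4.2639, 5.8293)
End effector: (-4.2639, 5.8293)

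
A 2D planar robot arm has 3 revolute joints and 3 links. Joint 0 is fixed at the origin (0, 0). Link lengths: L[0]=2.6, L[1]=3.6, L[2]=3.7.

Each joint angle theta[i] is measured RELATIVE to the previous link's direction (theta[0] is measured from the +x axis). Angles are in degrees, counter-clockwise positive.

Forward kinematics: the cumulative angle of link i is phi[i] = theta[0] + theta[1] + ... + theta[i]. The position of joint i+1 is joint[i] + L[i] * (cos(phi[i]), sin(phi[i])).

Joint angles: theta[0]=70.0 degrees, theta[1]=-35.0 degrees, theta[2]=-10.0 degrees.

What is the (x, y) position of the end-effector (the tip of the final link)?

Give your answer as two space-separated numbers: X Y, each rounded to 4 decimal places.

Answer: 7.1915 6.0718

Derivation:
joint[0] = (0.0000, 0.0000)  (base)
link 0: phi[0] = 70 = 70 deg
  cos(70 deg) = 0.3420, sin(70 deg) = 0.9397
  joint[1] = (0.0000, 0.0000) + 2.6 * (0.3420, 0.9397) = (0.0000 + 0.8893, 0.0000 + 2.4432) = (0.8893, 2.4432)
link 1: phi[1] = 70 + -35 = 35 deg
  cos(35 deg) = 0.8192, sin(35 deg) = 0.5736
  joint[2] = (0.8893, 2.4432) + 3.6 * (0.8192, 0.5736) = (0.8893 + 2.9489, 2.4432 + 2.0649) = (3.8382, 4.5081)
link 2: phi[2] = 70 + -35 + -10 = 25 deg
  cos(25 deg) = 0.9063, sin(25 deg) = 0.4226
  joint[3] = (3.8382, 4.5081) + 3.7 * (0.9063, 0.4226) = (3.8382 + 3.3533, 4.5081 + 1.5637) = (7.1915, 6.0718)
End effector: (7.1915, 6.0718)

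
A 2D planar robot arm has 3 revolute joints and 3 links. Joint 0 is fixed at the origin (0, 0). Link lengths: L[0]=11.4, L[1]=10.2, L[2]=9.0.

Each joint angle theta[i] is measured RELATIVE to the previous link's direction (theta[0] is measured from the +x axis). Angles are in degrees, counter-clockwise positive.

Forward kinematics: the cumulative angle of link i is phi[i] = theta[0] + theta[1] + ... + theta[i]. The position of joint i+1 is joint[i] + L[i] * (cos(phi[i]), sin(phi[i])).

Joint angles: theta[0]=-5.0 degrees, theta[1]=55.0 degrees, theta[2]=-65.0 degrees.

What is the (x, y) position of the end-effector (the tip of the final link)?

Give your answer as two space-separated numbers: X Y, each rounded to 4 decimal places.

Answer: 26.6064 4.4907

Derivation:
joint[0] = (0.0000, 0.0000)  (base)
link 0: phi[0] = -5 = -5 deg
  cos(-5 deg) = 0.9962, sin(-5 deg) = -0.0872
  joint[1] = (0.0000, 0.0000) + 11.4 * (0.9962, -0.0872) = (0.0000 + 11.3566, 0.0000 + -0.9936) = (11.3566, -0.9936)
link 1: phi[1] = -5 + 55 = 50 deg
  cos(50 deg) = 0.6428, sin(50 deg) = 0.7660
  joint[2] = (11.3566, -0.9936) + 10.2 * (0.6428, 0.7660) = (11.3566 + 6.5564, -0.9936 + 7.8137) = (17.9131, 6.8201)
link 2: phi[2] = -5 + 55 + -65 = -15 deg
  cos(-15 deg) = 0.9659, sin(-15 deg) = -0.2588
  joint[3] = (17.9131, 6.8201) + 9 * (0.9659, -0.2588) = (17.9131 + 8.6933, 6.8201 + -2.3294) = (26.6064, 4.4907)
End effector: (26.6064, 4.4907)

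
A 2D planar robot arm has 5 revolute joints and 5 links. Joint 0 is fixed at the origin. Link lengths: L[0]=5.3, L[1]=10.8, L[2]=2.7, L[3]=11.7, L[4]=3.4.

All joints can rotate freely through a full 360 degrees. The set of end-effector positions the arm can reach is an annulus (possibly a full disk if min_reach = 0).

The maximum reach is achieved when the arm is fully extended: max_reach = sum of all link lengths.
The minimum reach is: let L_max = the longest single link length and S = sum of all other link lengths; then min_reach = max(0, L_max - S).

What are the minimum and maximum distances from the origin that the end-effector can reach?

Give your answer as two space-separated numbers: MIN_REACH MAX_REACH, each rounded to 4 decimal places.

Answer: 0.0000 33.9000

Derivation:
Link lengths: [5.3, 10.8, 2.7, 11.7, 3.4]
max_reach = 5.3 + 10.8 + 2.7 + 11.7 + 3.4 = 33.9
L_max = max([5.3, 10.8, 2.7, 11.7, 3.4]) = 11.7
S (sum of others) = 33.9 - 11.7 = 22.2
min_reach = max(0, 11.7 - 22.2) = max(0, -10.5) = 0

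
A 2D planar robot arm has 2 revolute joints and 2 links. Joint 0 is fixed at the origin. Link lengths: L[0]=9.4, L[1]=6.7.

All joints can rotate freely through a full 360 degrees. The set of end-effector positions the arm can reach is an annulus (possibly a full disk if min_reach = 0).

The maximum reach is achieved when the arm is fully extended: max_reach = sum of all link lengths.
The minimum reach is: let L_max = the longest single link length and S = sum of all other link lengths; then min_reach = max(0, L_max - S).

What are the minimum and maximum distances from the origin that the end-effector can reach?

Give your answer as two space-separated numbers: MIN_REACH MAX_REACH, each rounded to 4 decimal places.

Answer: 2.7000 16.1000

Derivation:
Link lengths: [9.4, 6.7]
max_reach = 9.4 + 6.7 = 16.1
L_max = max([9.4, 6.7]) = 9.4
S (sum of others) = 16.1 - 9.4 = 6.7
min_reach = max(0, 9.4 - 6.7) = max(0, 2.7) = 2.7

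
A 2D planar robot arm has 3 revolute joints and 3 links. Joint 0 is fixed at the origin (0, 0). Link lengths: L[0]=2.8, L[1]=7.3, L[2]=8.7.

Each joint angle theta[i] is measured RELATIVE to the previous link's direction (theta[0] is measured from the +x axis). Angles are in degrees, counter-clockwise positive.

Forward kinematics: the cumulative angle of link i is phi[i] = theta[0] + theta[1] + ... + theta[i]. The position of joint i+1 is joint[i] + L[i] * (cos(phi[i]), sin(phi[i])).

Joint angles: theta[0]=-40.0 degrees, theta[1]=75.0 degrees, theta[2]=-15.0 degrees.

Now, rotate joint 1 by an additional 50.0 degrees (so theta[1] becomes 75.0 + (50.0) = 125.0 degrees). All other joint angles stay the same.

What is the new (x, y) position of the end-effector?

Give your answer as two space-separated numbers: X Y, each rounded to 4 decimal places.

Answer: 5.7567 13.6477

Derivation:
joint[0] = (0.0000, 0.0000)  (base)
link 0: phi[0] = -40 = -40 deg
  cos(-40 deg) = 0.7660, sin(-40 deg) = -0.6428
  joint[1] = (0.0000, 0.0000) + 2.8 * (0.7660, -0.6428) = (0.0000 + 2.1449, 0.0000 + -1.7998) = (2.1449, -1.7998)
link 1: phi[1] = -40 + 125 = 85 deg
  cos(85 deg) = 0.0872, sin(85 deg) = 0.9962
  joint[2] = (2.1449, -1.7998) + 7.3 * (0.0872, 0.9962) = (2.1449 + 0.6362, -1.7998 + 7.2722) = (2.7812, 5.4724)
link 2: phi[2] = -40 + 125 + -15 = 70 deg
  cos(70 deg) = 0.3420, sin(70 deg) = 0.9397
  joint[3] = (2.7812, 5.4724) + 8.7 * (0.3420, 0.9397) = (2.7812 + 2.9756, 5.4724 + 8.1753) = (5.7567, 13.6477)
End effector: (5.7567, 13.6477)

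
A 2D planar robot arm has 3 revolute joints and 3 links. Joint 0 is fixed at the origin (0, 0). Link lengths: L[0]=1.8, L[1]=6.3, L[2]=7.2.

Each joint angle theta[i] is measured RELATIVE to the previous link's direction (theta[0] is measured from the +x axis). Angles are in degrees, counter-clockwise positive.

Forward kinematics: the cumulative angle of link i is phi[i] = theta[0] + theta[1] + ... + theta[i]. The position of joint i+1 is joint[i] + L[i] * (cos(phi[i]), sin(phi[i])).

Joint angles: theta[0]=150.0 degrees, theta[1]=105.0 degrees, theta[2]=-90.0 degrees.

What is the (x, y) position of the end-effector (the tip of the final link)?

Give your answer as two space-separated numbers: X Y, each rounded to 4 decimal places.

joint[0] = (0.0000, 0.0000)  (base)
link 0: phi[0] = 150 = 150 deg
  cos(150 deg) = -0.8660, sin(150 deg) = 0.5000
  joint[1] = (0.0000, 0.0000) + 1.8 * (-0.8660, 0.5000) = (0.0000 + -1.5588, 0.0000 + 0.9000) = (-1.5588, 0.9000)
link 1: phi[1] = 150 + 105 = 255 deg
  cos(255 deg) = -0.2588, sin(255 deg) = -0.9659
  joint[2] = (-1.5588, 0.9000) + 6.3 * (-0.2588, -0.9659) = (-1.5588 + -1.6306, 0.9000 + -6.0853) = (-3.1894, -5.1853)
link 2: phi[2] = 150 + 105 + -90 = 165 deg
  cos(165 deg) = -0.9659, sin(165 deg) = 0.2588
  joint[3] = (-3.1894, -5.1853) + 7.2 * (-0.9659, 0.2588) = (-3.1894 + -6.9547, -5.1853 + 1.8635) = (-10.1441, -3.3218)
End effector: (-10.1441, -3.3218)

Answer: -10.1441 -3.3218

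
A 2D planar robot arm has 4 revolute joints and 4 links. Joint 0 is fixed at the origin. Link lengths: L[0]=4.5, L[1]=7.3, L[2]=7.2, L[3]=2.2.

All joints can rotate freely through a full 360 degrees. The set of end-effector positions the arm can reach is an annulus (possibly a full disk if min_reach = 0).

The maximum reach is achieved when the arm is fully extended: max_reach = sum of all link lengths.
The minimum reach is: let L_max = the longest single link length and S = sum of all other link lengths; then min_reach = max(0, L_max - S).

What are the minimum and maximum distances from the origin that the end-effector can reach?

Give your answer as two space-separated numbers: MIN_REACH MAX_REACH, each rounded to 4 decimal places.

Answer: 0.0000 21.2000

Derivation:
Link lengths: [4.5, 7.3, 7.2, 2.2]
max_reach = 4.5 + 7.3 + 7.2 + 2.2 = 21.2
L_max = max([4.5, 7.3, 7.2, 2.2]) = 7.3
S (sum of others) = 21.2 - 7.3 = 13.9
min_reach = max(0, 7.3 - 13.9) = max(0, -6.6) = 0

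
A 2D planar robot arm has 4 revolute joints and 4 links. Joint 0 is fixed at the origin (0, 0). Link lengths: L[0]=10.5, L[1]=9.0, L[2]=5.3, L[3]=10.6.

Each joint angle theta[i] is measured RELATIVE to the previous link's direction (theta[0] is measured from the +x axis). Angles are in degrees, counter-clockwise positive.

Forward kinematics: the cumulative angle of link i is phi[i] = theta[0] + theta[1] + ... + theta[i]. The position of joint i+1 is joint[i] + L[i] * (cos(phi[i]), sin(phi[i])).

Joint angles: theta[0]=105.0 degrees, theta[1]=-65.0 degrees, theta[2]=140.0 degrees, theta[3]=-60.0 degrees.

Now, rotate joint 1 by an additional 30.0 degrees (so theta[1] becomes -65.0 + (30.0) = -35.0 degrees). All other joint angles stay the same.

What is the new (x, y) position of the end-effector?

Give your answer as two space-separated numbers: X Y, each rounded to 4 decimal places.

joint[0] = (0.0000, 0.0000)  (base)
link 0: phi[0] = 105 = 105 deg
  cos(105 deg) = -0.2588, sin(105 deg) = 0.9659
  joint[1] = (0.0000, 0.0000) + 10.5 * (-0.2588, 0.9659) = (0.0000 + -2.7176, 0.0000 + 10.1422) = (-2.7176, 10.1422)
link 1: phi[1] = 105 + -35 = 70 deg
  cos(70 deg) = 0.3420, sin(70 deg) = 0.9397
  joint[2] = (-2.7176, 10.1422) + 9 * (0.3420, 0.9397) = (-2.7176 + 3.0782, 10.1422 + 8.4572) = (0.3606, 18.5995)
link 2: phi[2] = 105 + -35 + 140 = 210 deg
  cos(210 deg) = -0.8660, sin(210 deg) = -0.5000
  joint[3] = (0.3606, 18.5995) + 5.3 * (-0.8660, -0.5000) = (0.3606 + -4.5899, 18.5995 + -2.6500) = (-4.2294, 15.9495)
link 3: phi[3] = 105 + -35 + 140 + -60 = 150 deg
  cos(150 deg) = -0.8660, sin(150 deg) = 0.5000
  joint[4] = (-4.2294, 15.9495) + 10.6 * (-0.8660, 0.5000) = (-4.2294 + -9.1799, 15.9495 + 5.3000) = (-13.4092, 21.2495)
End effector: (-13.4092, 21.2495)

Answer: -13.4092 21.2495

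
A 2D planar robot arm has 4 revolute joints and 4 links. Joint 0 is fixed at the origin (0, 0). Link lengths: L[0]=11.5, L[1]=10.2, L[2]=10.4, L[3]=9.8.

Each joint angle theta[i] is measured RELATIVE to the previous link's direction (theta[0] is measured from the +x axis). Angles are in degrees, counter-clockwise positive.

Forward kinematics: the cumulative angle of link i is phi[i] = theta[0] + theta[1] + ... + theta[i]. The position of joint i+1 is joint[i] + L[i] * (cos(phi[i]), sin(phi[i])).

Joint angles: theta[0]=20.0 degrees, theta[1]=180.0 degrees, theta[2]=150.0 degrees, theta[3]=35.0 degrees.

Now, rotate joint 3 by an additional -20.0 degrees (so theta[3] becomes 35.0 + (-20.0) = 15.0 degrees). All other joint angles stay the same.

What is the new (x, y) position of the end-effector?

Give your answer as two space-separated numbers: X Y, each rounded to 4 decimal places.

Answer: 21.2263 -0.5072

Derivation:
joint[0] = (0.0000, 0.0000)  (base)
link 0: phi[0] = 20 = 20 deg
  cos(20 deg) = 0.9397, sin(20 deg) = 0.3420
  joint[1] = (0.0000, 0.0000) + 11.5 * (0.9397, 0.3420) = (0.0000 + 10.8065, 0.0000 + 3.9332) = (10.8065, 3.9332)
link 1: phi[1] = 20 + 180 = 200 deg
  cos(200 deg) = -0.9397, sin(200 deg) = -0.3420
  joint[2] = (10.8065, 3.9332) + 10.2 * (-0.9397, -0.3420) = (10.8065 + -9.5849, 3.9332 + -3.4886) = (1.2216, 0.4446)
link 2: phi[2] = 20 + 180 + 150 = 350 deg
  cos(350 deg) = 0.9848, sin(350 deg) = -0.1736
  joint[3] = (1.2216, 0.4446) + 10.4 * (0.9848, -0.1736) = (1.2216 + 10.2420, 0.4446 + -1.8059) = (11.4636, -1.3613)
link 3: phi[3] = 20 + 180 + 150 + 15 = 365 deg
  cos(365 deg) = 0.9962, sin(365 deg) = 0.0872
  joint[4] = (11.4636, -1.3613) + 9.8 * (0.9962, 0.0872) = (11.4636 + 9.7627, -1.3613 + 0.8541) = (21.2263, -0.5072)
End effector: (21.2263, -0.5072)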